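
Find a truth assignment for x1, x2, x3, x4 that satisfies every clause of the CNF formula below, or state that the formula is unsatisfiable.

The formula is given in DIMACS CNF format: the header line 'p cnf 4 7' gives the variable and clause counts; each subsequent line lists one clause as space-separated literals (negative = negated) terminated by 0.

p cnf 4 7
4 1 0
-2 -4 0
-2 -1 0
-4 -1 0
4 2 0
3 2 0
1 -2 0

x1: False,  x2: False,  x3: True,  x4: True

Case x4 = True:
(¬x2) alone gives x2 = False.
(¬x1) alone gives x1 = False.
(x3) alone gives x3 = True.
This assignment satisfies each clause.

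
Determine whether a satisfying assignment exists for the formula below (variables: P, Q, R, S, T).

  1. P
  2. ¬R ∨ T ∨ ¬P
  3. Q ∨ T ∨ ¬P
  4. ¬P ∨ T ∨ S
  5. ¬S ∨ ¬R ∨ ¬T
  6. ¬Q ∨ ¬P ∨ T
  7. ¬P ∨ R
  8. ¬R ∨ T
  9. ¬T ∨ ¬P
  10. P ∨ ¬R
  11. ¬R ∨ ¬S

Unsatisfiable

Unit clause (P) forces P = True.
Unit clause (R) forces R = True.
Unit clause (T) forces T = True.
That conflicts with the unit clause (¬T).
No assignment satisfies every clause.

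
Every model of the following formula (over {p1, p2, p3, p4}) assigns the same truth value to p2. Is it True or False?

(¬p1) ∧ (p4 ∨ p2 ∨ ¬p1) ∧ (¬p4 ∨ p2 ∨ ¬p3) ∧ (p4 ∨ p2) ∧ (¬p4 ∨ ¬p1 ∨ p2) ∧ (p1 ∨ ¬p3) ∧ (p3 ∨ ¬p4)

True

Suppose p2 = False.
The clause (¬p1) is unit, so p1 = False.
The clause (p4) is unit, so p4 = True.
The clause (¬p3) is unit, so p3 = False.
But (p3) is also a unit clause — contradiction.
So every satisfying assignment has p2 = True.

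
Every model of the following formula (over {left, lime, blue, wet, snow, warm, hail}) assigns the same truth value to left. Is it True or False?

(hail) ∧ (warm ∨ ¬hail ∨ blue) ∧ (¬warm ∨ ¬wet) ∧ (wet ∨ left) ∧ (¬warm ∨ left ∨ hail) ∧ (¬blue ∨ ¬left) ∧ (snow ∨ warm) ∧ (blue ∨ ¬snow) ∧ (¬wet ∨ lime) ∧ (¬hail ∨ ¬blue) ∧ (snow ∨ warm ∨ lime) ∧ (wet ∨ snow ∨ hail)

True

Suppose left = False.
Unit clause (hail) forces hail = True.
Unit clause (wet) forces wet = True.
Unit clause (¬warm) forces warm = False.
Unit clause (blue) forces blue = True.
That conflicts with the unit clause (¬blue).
So every satisfying assignment has left = True.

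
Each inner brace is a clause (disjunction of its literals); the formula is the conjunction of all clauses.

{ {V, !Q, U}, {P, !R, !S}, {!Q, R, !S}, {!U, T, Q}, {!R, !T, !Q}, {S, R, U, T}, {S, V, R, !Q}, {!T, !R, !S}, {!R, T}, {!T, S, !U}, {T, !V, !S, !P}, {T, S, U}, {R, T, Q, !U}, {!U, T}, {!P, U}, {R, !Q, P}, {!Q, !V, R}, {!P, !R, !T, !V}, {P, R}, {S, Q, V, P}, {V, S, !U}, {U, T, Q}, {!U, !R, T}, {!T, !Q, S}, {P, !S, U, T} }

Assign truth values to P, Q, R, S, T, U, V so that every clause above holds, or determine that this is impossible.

P ↦ false; Q ↦ false; R ↦ true; S ↦ false; T ↦ true; U ↦ false; V ↦ true

Branch on R: set R = true.
From the singleton clause (T), T = true.
From the singleton clause (!Q), Q = false.
From the singleton clause (!S), S = false.
From the singleton clause (!U), U = false.
From the singleton clause (!P), P = false.
From the singleton clause (V), V = true.
Every clause now holds.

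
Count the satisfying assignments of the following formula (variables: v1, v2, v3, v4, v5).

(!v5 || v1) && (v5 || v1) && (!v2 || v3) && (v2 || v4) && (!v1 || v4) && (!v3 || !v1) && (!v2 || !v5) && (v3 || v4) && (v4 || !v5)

2

There are 2^5 = 32 truth assignments over (v1, v2, v3, v4, v5).
Split on v4. With v4 = true, the clauses containing v4 are satisfied and !v4 drops from the rest; 2 of the 2^4 = 16 assignments to the other variables satisfy what remains.
With v4 = false, by the same count on the reduced clause set, 0 assignments work.
Total: 2 + 0 = 2.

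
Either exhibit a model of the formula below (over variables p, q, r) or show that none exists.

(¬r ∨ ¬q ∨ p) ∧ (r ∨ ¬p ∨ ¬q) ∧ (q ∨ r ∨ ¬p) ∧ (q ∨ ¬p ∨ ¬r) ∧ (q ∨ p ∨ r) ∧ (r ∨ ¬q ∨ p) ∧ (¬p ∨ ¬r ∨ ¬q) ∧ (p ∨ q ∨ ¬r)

Case r = False:
Case p = False:
(q) alone gives q = True.
But (¬q) is also a unit clause — contradiction.
Backtrack on p: now try p = True.
(¬q) alone gives q = False.
But (q) is also a unit clause — contradiction.
Neither p = True nor p = False works.
Backtrack on r: now try r = True.
Case q = False:
(¬p) alone gives p = False.
But (p) is also a unit clause — contradiction.
Backtrack on q: now try q = True.
(p) alone gives p = True.
But (¬p) is also a unit clause — contradiction.
Neither q = True nor q = False works.
Neither r = True nor r = False works.

UNSATISFIABLE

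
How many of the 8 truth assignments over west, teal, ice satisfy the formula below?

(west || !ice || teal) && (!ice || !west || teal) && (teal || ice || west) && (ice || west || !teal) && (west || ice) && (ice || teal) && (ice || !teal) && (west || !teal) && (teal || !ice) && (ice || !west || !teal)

1

There are 2^3 = 8 truth assignments over (west, teal, ice).
Split on west. With west = true, the clauses containing west are satisfied and !west drops from the rest; 1 of the 2^2 = 4 assignments to the other variables satisfy what remains.
With west = false, by the same count on the reduced clause set, 0 assignments work.
(One model: west=T, teal=T, ice=T.)
Total: 1 + 0 = 1.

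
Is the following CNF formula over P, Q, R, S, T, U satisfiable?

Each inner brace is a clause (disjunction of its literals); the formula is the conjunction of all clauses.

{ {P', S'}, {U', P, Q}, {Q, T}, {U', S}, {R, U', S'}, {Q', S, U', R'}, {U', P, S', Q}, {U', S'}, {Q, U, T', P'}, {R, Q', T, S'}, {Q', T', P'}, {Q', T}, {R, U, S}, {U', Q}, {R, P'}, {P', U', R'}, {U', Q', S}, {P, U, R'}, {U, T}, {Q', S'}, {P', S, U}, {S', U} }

Unsatisfiable

Try P = 0.
Try U = 0.
The clause (R') is unit, so R = 0.
The clause (S) is unit, so S = 1.
But (S') is also a unit clause — contradiction.
Undo U and try U = 1.
The clause (Q) is unit, so Q = 1.
The clause (S) is unit, so S = 1.
But (S') is also a unit clause — contradiction.
Either choice for U ends in contradiction.
Undo P and try P = 1.
The clause (S') is unit, so S = 0.
The clause (U') is unit, so U = 0.
But (U) is also a unit clause — contradiction.
Either choice for P ends in contradiction.
No assignment satisfies every clause.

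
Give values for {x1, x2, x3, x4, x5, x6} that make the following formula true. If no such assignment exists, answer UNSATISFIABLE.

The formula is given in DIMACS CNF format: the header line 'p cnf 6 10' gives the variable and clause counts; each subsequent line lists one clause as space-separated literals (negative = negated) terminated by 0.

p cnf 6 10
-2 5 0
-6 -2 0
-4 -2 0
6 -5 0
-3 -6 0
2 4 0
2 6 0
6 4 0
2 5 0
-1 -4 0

x1 ↦ False,  x2 ↦ False,  x3 ↦ False,  x4 ↦ True,  x5 ↦ True,  x6 ↦ True

Suppose x2 = False.
The clause (x4) is unit, so x4 = True.
The clause (x6) is unit, so x6 = True.
The clause (¬x3) is unit, so x3 = False.
The clause (x5) is unit, so x5 = True.
The clause (¬x1) is unit, so x1 = False.
Every clause now holds.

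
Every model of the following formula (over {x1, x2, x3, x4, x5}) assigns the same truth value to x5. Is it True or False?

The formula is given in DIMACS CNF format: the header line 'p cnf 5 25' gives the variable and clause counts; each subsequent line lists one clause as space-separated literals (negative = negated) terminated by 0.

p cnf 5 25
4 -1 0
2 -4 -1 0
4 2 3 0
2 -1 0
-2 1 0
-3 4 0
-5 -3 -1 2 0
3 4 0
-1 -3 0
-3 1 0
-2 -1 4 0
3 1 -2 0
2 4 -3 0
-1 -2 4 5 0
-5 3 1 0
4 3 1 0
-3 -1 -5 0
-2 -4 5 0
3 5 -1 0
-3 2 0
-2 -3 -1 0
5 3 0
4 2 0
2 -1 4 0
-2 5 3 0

True

Suppose x5 = False.
From the singleton clause (x3), x3 = True.
From the singleton clause (x4), x4 = True.
From the singleton clause (¬x1), x1 = False.
That conflicts with the unit clause (x1).
So every satisfying assignment has x5 = True.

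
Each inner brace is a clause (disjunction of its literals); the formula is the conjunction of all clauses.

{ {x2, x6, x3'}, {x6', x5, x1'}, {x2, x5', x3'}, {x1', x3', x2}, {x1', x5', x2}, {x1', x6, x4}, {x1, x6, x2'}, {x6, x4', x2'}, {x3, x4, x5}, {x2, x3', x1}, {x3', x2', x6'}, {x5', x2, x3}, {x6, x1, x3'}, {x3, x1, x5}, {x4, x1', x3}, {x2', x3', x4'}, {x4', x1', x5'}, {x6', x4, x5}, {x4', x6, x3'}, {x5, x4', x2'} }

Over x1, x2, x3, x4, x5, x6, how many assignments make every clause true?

There are 2^6 = 64 truth assignments over (x1, x2, x3, x4, x5, x6).
Split on x6. With x6 = 1, the clauses containing x6 are satisfied and x6' drops from the rest; 2 of the 2^5 = 32 assignments to the other variables satisfy what remains.
With x6 = 0, by the same count on the reduced clause set, 1 assignment works.
(One model: x1=F, x2=T, x3=F, x4=F, x5=T, x6=T.)
Total: 2 + 1 = 3.

3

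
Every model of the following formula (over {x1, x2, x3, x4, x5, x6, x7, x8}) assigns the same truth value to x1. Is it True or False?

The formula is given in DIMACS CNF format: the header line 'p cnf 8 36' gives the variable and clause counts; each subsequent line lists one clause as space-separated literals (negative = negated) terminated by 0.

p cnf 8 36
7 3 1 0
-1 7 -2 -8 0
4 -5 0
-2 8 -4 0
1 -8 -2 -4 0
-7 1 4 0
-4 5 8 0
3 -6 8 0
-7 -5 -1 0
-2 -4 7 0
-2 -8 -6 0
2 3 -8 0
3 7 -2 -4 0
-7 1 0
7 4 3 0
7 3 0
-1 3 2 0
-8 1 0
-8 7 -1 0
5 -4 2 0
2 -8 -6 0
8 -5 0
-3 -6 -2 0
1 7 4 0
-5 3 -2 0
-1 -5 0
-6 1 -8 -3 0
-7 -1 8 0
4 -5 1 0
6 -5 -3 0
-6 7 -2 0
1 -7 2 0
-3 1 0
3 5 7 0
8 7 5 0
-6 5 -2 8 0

True

Suppose x1 = False.
(¬x7) alone gives x7 = False.
(x3) alone gives x3 = True.
That conflicts with the unit clause (¬x3).
So every satisfying assignment has x1 = True.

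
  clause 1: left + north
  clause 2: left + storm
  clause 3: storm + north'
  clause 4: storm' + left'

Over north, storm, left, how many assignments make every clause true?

2

There are 2^3 = 8 truth assignments over (north, storm, left).
Split on storm. With storm = 1, the clauses containing storm are satisfied and storm' drops from the rest; 1 of the 2^2 = 4 assignments to the other variables satisfy what remains.
With storm = 0, by the same count on the reduced clause set, 1 assignment works.
(One model: north=F, storm=F, left=T.)
Total: 1 + 1 = 2.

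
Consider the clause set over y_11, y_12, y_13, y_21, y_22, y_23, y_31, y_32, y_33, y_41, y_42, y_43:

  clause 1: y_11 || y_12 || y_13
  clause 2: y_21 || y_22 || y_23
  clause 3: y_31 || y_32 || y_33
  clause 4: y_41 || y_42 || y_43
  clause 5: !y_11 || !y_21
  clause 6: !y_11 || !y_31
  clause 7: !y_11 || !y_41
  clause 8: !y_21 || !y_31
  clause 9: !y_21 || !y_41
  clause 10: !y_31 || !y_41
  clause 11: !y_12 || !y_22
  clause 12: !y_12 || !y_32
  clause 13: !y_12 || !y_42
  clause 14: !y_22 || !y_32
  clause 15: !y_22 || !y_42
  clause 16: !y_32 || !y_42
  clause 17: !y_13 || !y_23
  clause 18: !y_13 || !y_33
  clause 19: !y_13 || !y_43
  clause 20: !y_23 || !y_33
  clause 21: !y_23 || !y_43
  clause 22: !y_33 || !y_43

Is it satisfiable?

Case y_11 = false:
Case y_12 = true:
Unit clause (!y_22) forces y_22 = false.
Unit clause (!y_32) forces y_32 = false.
Unit clause (!y_42) forces y_42 = false.
Case y_21 = true:
Unit clause (!y_31) forces y_31 = false.
Unit clause (y_33) forces y_33 = true.
Unit clause (!y_41) forces y_41 = false.
Unit clause (y_43) forces y_43 = true.
Now (!y_43) is unsatisfied and unit — conflict.
Backtrack on y_21: now try y_21 = false.
Unit clause (y_23) forces y_23 = true.
Unit clause (!y_13) forces y_13 = false.
Unit clause (!y_33) forces y_33 = false.
Unit clause (y_31) forces y_31 = true.
Unit clause (!y_41) forces y_41 = false.
Unit clause (y_43) forces y_43 = true.
Now (!y_43) is unsatisfied and unit — conflict.
Either choice for y_21 ends in contradiction.
Backtrack on y_12: now try y_12 = false.
Unit clause (y_13) forces y_13 = true.
Unit clause (!y_23) forces y_23 = false.
Unit clause (!y_33) forces y_33 = false.
Unit clause (!y_43) forces y_43 = false.
Case y_21 = true:
Unit clause (!y_31) forces y_31 = false.
Unit clause (y_32) forces y_32 = true.
Unit clause (!y_41) forces y_41 = false.
Unit clause (y_42) forces y_42 = true.
Now (!y_42) is unsatisfied and unit — conflict.
Backtrack on y_21: now try y_21 = false.
Unit clause (y_22) forces y_22 = true.
Unit clause (!y_32) forces y_32 = false.
Unit clause (y_31) forces y_31 = true.
Unit clause (!y_41) forces y_41 = false.
Unit clause (y_42) forces y_42 = true.
Now (!y_42) is unsatisfied and unit — conflict.
Either choice for y_21 ends in contradiction.
Either choice for y_12 ends in contradiction.
Backtrack on y_11: now try y_11 = true.
Unit clause (!y_21) forces y_21 = false.
Unit clause (!y_31) forces y_31 = false.
Unit clause (!y_41) forces y_41 = false.
Case y_22 = true:
Unit clause (!y_12) forces y_12 = false.
Unit clause (!y_32) forces y_32 = false.
Unit clause (y_33) forces y_33 = true.
Unit clause (!y_42) forces y_42 = false.
Unit clause (y_43) forces y_43 = true.
Now (!y_43) is unsatisfied and unit — conflict.
Backtrack on y_22: now try y_22 = false.
Unit clause (y_23) forces y_23 = true.
Unit clause (!y_13) forces y_13 = false.
Unit clause (!y_33) forces y_33 = false.
Unit clause (y_32) forces y_32 = true.
Unit clause (!y_12) forces y_12 = false.
Unit clause (!y_42) forces y_42 = false.
Unit clause (y_43) forces y_43 = true.
Now (!y_43) is unsatisfied and unit — conflict.
Either choice for y_22 ends in contradiction.
Either choice for y_11 ends in contradiction.
No assignment satisfies every clause.

No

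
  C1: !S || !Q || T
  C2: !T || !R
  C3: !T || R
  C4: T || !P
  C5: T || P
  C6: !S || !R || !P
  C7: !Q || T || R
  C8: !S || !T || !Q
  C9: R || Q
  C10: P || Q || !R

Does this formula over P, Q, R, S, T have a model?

Unsatisfiable

Suppose T = false.
(!P) alone gives P = false.
Now (P) is unsatisfied and unit — conflict.
Undo T and try T = true.
(!R) alone gives R = false.
Now (R) is unsatisfied and unit — conflict.
Neither T = true nor T = false works.
No assignment satisfies every clause.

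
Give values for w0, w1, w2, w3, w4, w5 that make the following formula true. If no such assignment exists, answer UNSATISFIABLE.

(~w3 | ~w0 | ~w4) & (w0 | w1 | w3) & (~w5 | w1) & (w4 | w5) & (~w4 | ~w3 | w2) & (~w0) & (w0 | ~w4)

w0=0, w1=1, w2=0, w3=0, w4=0, w5=1

The clause (~w0) is unit, so w0 = 0.
The clause (~w4) is unit, so w4 = 0.
The clause (w5) is unit, so w5 = 1.
The clause (w1) is unit, so w1 = 1.
Every clause is now satisfied; w2, w3 are unconstrained.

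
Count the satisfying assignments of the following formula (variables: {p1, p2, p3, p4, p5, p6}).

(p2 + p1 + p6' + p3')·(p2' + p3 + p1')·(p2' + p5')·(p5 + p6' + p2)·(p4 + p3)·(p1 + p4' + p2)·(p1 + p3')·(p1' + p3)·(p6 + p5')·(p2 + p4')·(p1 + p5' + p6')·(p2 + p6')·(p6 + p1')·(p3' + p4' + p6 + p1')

4

There are 2^6 = 64 truth assignments over (p1, p2, p3, p4, p5, p6).
Split on p5. With p5 = 1, the clauses containing p5 are satisfied and p5' drops from the rest; 0 of the 2^5 = 32 assignments to the other variables satisfy what remains.
With p5 = 0, by the same count on the reduced clause set, 4 assignments work.
Total: 0 + 4 = 4.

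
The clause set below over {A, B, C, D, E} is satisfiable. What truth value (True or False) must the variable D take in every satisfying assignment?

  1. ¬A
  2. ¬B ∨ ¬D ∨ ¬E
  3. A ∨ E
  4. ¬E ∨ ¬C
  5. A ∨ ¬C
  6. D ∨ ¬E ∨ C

True

Suppose D = False.
From the singleton clause (¬A), A = False.
From the singleton clause (E), E = True.
From the singleton clause (¬C), C = False.
That conflicts with the unit clause (C).
So every satisfying assignment has D = True.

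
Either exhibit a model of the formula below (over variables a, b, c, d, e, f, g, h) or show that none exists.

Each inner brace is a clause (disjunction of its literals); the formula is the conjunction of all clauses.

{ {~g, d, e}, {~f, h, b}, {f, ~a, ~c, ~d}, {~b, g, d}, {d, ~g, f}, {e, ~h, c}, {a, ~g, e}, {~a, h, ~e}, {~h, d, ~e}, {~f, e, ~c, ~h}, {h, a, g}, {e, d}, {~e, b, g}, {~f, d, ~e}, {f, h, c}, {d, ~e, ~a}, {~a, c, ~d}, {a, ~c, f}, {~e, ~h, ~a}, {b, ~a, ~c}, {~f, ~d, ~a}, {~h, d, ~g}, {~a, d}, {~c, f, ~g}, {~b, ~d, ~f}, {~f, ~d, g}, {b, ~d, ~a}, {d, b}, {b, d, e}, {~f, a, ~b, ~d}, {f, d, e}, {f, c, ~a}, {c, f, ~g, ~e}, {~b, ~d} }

Case e = 1:
Case a = 0:
Case h = 1:
Unit clause (d) forces d = 1.
Unit clause (~b) forces b = 0.
Unit clause (g) forces g = 1.
Case c = 0:
Unit clause (f) forces f = 1.
All clauses are satisfied.

a=0; b=0; c=0; d=1; e=1; f=1; g=1; h=1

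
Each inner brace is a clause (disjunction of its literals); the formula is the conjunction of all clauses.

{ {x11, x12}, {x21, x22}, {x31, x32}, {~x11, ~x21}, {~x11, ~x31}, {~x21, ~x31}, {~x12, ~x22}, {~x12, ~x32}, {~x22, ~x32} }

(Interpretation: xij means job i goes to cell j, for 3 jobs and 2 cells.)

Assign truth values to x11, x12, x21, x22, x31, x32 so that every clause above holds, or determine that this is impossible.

UNSATISFIABLE

Suppose x11 = 1.
The clause (~x21) is unit, so x21 = 0.
The clause (x22) is unit, so x22 = 1.
The clause (~x31) is unit, so x31 = 0.
The clause (x32) is unit, so x32 = 1.
That conflicts with the unit clause (~x32).
Undo x11 and try x11 = 0.
The clause (x12) is unit, so x12 = 1.
The clause (~x22) is unit, so x22 = 0.
The clause (x21) is unit, so x21 = 1.
The clause (~x31) is unit, so x31 = 0.
The clause (x32) is unit, so x32 = 1.
That conflicts with the unit clause (~x32).
Either choice for x11 ends in contradiction.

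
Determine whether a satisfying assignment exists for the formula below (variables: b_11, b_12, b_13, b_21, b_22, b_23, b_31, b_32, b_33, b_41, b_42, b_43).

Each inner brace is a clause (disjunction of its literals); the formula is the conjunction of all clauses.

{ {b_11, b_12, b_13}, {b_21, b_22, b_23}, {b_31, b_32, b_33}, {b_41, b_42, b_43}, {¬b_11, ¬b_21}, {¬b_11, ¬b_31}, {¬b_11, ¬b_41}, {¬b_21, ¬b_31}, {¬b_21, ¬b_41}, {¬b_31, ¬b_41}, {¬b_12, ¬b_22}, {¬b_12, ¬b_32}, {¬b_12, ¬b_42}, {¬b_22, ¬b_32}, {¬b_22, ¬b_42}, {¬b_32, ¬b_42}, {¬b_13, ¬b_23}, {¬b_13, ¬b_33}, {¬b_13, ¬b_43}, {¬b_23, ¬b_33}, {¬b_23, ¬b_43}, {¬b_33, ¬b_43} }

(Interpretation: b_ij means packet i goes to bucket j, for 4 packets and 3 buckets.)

Case b_11 = False:
Case b_12 = True:
From the singleton clause (¬b_22), b_22 = False.
From the singleton clause (¬b_32), b_32 = False.
From the singleton clause (¬b_42), b_42 = False.
Case b_21 = True:
From the singleton clause (¬b_31), b_31 = False.
From the singleton clause (b_33), b_33 = True.
From the singleton clause (¬b_41), b_41 = False.
From the singleton clause (b_43), b_43 = True.
That conflicts with the unit clause (¬b_43).
That branch fails; take b_21 = False instead.
From the singleton clause (b_23), b_23 = True.
From the singleton clause (¬b_13), b_13 = False.
From the singleton clause (¬b_33), b_33 = False.
From the singleton clause (b_31), b_31 = True.
From the singleton clause (¬b_41), b_41 = False.
From the singleton clause (b_43), b_43 = True.
That conflicts with the unit clause (¬b_43).
Both values of b_21 lead to a conflict.
That branch fails; take b_12 = False instead.
From the singleton clause (b_13), b_13 = True.
From the singleton clause (¬b_23), b_23 = False.
From the singleton clause (¬b_33), b_33 = False.
From the singleton clause (¬b_43), b_43 = False.
Case b_21 = True:
From the singleton clause (¬b_31), b_31 = False.
From the singleton clause (b_32), b_32 = True.
From the singleton clause (¬b_41), b_41 = False.
From the singleton clause (b_42), b_42 = True.
That conflicts with the unit clause (¬b_42).
That branch fails; take b_21 = False instead.
From the singleton clause (b_22), b_22 = True.
From the singleton clause (¬b_32), b_32 = False.
From the singleton clause (b_31), b_31 = True.
From the singleton clause (¬b_41), b_41 = False.
From the singleton clause (b_42), b_42 = True.
That conflicts with the unit clause (¬b_42).
Both values of b_21 lead to a conflict.
Both values of b_12 lead to a conflict.
That branch fails; take b_11 = True instead.
From the singleton clause (¬b_21), b_21 = False.
From the singleton clause (¬b_31), b_31 = False.
From the singleton clause (¬b_41), b_41 = False.
Case b_22 = True:
From the singleton clause (¬b_12), b_12 = False.
From the singleton clause (¬b_32), b_32 = False.
From the singleton clause (b_33), b_33 = True.
From the singleton clause (¬b_42), b_42 = False.
From the singleton clause (b_43), b_43 = True.
That conflicts with the unit clause (¬b_43).
That branch fails; take b_22 = False instead.
From the singleton clause (b_23), b_23 = True.
From the singleton clause (¬b_13), b_13 = False.
From the singleton clause (¬b_33), b_33 = False.
From the singleton clause (b_32), b_32 = True.
From the singleton clause (¬b_12), b_12 = False.
From the singleton clause (¬b_42), b_42 = False.
From the singleton clause (b_43), b_43 = True.
That conflicts with the unit clause (¬b_43).
Both values of b_22 lead to a conflict.
Both values of b_11 lead to a conflict.
No assignment satisfies every clause.

No, unsatisfiable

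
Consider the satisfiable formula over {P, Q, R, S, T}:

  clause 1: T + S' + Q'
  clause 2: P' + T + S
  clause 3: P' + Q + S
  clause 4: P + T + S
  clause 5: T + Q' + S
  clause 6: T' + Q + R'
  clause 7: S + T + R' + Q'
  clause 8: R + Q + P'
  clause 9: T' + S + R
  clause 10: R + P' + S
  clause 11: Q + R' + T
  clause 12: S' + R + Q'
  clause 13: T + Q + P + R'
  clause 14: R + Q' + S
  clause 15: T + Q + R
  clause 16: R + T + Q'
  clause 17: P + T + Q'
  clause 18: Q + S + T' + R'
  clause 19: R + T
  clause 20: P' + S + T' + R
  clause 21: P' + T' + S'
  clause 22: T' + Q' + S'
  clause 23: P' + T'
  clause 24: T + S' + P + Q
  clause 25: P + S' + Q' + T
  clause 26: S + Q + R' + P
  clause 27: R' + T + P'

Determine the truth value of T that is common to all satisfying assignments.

Suppose T = 0.
The clause (R) is unit, so R = 1.
The clause (Q) is unit, so Q = 1.
The clause (S') is unit, so S = 0.
But (S) is also a unit clause — contradiction.
So every satisfying assignment has T = True.

True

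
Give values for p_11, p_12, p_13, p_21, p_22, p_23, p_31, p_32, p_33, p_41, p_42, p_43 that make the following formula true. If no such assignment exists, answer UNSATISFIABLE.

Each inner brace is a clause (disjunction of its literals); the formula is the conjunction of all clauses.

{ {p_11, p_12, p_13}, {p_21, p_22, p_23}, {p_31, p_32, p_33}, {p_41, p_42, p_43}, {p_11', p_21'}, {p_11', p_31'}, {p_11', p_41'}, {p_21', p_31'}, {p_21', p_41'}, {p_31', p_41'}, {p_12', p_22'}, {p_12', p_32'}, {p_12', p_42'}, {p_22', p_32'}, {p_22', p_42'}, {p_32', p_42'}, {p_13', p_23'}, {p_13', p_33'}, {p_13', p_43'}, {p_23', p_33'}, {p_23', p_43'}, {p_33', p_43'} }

UNSATISFIABLE

Try p_11 = 0.
Try p_12 = 1.
The clause (p_22') is unit, so p_22 = 0.
The clause (p_32') is unit, so p_32 = 0.
The clause (p_42') is unit, so p_42 = 0.
Try p_21 = 1.
The clause (p_31') is unit, so p_31 = 0.
The clause (p_33) is unit, so p_33 = 1.
The clause (p_41') is unit, so p_41 = 0.
The clause (p_43) is unit, so p_43 = 1.
But (p_43') is also a unit clause — contradiction.
Undo p_21 and try p_21 = 0.
The clause (p_23) is unit, so p_23 = 1.
The clause (p_13') is unit, so p_13 = 0.
The clause (p_33') is unit, so p_33 = 0.
The clause (p_31) is unit, so p_31 = 1.
The clause (p_41') is unit, so p_41 = 0.
The clause (p_43) is unit, so p_43 = 1.
But (p_43') is also a unit clause — contradiction.
Either choice for p_21 ends in contradiction.
Undo p_12 and try p_12 = 0.
The clause (p_13) is unit, so p_13 = 1.
The clause (p_23') is unit, so p_23 = 0.
The clause (p_33') is unit, so p_33 = 0.
The clause (p_43') is unit, so p_43 = 0.
Try p_21 = 1.
The clause (p_31') is unit, so p_31 = 0.
The clause (p_32) is unit, so p_32 = 1.
The clause (p_41') is unit, so p_41 = 0.
The clause (p_42) is unit, so p_42 = 1.
But (p_42') is also a unit clause — contradiction.
Undo p_21 and try p_21 = 0.
The clause (p_22) is unit, so p_22 = 1.
The clause (p_32') is unit, so p_32 = 0.
The clause (p_31) is unit, so p_31 = 1.
The clause (p_41') is unit, so p_41 = 0.
The clause (p_42) is unit, so p_42 = 1.
But (p_42') is also a unit clause — contradiction.
Either choice for p_21 ends in contradiction.
Either choice for p_12 ends in contradiction.
Undo p_11 and try p_11 = 1.
The clause (p_21') is unit, so p_21 = 0.
The clause (p_31') is unit, so p_31 = 0.
The clause (p_41') is unit, so p_41 = 0.
Try p_22 = 1.
The clause (p_12') is unit, so p_12 = 0.
The clause (p_32') is unit, so p_32 = 0.
The clause (p_33) is unit, so p_33 = 1.
The clause (p_42') is unit, so p_42 = 0.
The clause (p_43) is unit, so p_43 = 1.
But (p_43') is also a unit clause — contradiction.
Undo p_22 and try p_22 = 0.
The clause (p_23) is unit, so p_23 = 1.
The clause (p_13') is unit, so p_13 = 0.
The clause (p_33') is unit, so p_33 = 0.
The clause (p_32) is unit, so p_32 = 1.
The clause (p_12') is unit, so p_12 = 0.
The clause (p_42') is unit, so p_42 = 0.
The clause (p_43) is unit, so p_43 = 1.
But (p_43') is also a unit clause — contradiction.
Either choice for p_22 ends in contradiction.
Either choice for p_11 ends in contradiction.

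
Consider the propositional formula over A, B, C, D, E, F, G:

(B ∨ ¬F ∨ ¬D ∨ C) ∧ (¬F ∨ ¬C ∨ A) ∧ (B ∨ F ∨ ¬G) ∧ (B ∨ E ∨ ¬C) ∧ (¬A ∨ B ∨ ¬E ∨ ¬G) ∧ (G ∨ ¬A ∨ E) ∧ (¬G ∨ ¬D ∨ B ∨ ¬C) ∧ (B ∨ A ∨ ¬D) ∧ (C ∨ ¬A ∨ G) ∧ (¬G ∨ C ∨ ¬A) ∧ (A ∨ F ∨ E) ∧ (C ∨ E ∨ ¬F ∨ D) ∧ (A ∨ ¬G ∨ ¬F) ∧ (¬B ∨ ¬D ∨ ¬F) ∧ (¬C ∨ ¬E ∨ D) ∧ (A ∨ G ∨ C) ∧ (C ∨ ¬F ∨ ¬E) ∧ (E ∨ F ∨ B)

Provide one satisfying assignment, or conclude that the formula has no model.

Try F = False.
Try B = True.
Try A = False.
Unit clause (E) forces E = True.
Try C = False.
Unit clause (G) forces G = True.
No clause remains; D is free.

A=False, B=True, C=False, D=False, E=True, F=False, G=True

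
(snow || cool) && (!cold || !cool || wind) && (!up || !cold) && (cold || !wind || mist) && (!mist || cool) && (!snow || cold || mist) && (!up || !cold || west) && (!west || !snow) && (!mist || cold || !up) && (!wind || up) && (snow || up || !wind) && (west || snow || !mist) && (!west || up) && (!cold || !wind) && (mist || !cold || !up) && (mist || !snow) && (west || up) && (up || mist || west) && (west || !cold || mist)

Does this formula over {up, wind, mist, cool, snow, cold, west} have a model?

Case snow = false:
The clause (cool) is unit, so cool = true.
Case cold = false:
Case wind = false:
Case mist = false:
Case west = false:
The clause (up) is unit, so up = true.
All clauses are satisfied.
A satisfying assignment: up ↦ true,  wind ↦ false,  mist ↦ false,  cool ↦ true,  snow ↦ false,  cold ↦ false,  west ↦ false.

Satisfiable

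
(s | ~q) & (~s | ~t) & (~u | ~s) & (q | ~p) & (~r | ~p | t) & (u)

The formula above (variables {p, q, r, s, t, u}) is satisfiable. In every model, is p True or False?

False

Suppose p = 1.
(q) alone gives q = 1.
(s) alone gives s = 1.
(~t) alone gives t = 0.
(~u) alone gives u = 0.
That conflicts with the unit clause (u).
So every satisfying assignment has p = False.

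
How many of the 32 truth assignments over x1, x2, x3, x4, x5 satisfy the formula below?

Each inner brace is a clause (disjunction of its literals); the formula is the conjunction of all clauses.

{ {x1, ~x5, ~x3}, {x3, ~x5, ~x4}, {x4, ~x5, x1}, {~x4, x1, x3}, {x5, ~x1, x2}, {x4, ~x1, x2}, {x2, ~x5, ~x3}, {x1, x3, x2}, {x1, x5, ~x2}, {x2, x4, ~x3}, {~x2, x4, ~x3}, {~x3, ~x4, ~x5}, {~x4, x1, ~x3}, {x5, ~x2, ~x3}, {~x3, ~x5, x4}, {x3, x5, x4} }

There are 2^5 = 32 truth assignments over (x1, x2, x3, x4, x5).
Split on x1. With x1 = 1, the clauses containing x1 are satisfied and ~x1 drops from the rest; 2 of the 2^4 = 16 assignments to the other variables satisfy what remains.
With x1 = 0, by the same count on the reduced clause set, 0 assignments work.
(One model: x1=T, x2=T, x3=F, x4=F, x5=T.)
Total: 2 + 0 = 2.

2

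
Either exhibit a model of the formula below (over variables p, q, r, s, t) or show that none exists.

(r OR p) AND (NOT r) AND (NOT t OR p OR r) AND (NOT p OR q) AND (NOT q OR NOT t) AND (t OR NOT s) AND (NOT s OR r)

The clause (NOT r) is unit, so r = false.
The clause (p) is unit, so p = true.
The clause (q) is unit, so q = true.
The clause (NOT t) is unit, so t = false.
The clause (NOT s) is unit, so s = false.
This assignment satisfies each clause.

p: true, q: true, r: false, s: false, t: false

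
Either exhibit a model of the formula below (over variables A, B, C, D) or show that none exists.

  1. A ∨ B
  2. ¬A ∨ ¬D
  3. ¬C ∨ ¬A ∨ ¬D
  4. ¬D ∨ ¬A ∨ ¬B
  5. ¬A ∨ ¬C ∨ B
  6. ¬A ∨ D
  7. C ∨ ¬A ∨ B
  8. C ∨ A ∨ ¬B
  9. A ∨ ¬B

Try A = True.
The clause (¬D) is unit, so D = False.
But (D) is also a unit clause — contradiction.
That branch fails; take A = False instead.
The clause (B) is unit, so B = True.
But (¬B) is also a unit clause — contradiction.
Both values of A lead to a conflict.

UNSATISFIABLE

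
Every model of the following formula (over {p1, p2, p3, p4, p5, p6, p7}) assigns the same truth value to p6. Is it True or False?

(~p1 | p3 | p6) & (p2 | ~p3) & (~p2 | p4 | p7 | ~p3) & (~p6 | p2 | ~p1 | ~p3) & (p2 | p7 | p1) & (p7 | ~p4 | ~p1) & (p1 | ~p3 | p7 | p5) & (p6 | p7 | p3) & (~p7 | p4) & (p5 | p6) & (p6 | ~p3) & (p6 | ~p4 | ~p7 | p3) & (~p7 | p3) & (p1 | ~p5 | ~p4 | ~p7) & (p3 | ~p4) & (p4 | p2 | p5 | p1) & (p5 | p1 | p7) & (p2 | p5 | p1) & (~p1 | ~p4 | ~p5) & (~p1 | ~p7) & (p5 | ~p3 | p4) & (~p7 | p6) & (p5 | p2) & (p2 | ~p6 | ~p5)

Suppose p6 = 0.
Unit clause (p5) forces p5 = 1.
Unit clause (~p3) forces p3 = 0.
Unit clause (~p1) forces p1 = 0.
Unit clause (p7) forces p7 = 1.
But (~p7) is also a unit clause — contradiction.
So every satisfying assignment has p6 = True.

True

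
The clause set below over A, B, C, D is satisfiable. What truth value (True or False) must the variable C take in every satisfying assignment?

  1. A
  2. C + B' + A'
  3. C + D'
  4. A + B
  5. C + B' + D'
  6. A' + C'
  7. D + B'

Suppose C = 1.
Unit clause (A) forces A = 1.
Now (A') is unsatisfied and unit — conflict.
So every satisfying assignment has C = False.

False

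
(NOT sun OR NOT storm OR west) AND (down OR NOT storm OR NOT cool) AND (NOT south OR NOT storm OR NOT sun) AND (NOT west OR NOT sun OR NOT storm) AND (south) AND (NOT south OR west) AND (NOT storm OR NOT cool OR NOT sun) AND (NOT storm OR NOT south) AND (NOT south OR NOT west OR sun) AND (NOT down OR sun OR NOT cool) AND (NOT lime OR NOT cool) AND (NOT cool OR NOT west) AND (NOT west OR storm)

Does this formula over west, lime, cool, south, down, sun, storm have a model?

No

From the singleton clause (south), south = true.
From the singleton clause (west), west = true.
From the singleton clause (NOT storm), storm = false.
Now (storm) is unsatisfied and unit — conflict.
No assignment satisfies every clause.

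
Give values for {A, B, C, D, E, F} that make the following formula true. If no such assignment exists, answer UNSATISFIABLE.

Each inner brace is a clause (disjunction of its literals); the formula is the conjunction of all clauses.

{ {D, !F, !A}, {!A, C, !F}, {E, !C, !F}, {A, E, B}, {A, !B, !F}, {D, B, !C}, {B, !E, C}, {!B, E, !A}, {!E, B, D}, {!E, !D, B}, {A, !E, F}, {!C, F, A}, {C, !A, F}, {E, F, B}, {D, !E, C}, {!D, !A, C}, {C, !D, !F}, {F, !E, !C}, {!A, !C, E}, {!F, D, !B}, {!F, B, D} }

Case D = true:
Case E = true:
(B) alone gives B = true.
Case A = true:
(C) alone gives C = true.
(F) alone gives F = true.
This assignment satisfies each clause.

A ↦ true,  B ↦ true,  C ↦ true,  D ↦ true,  E ↦ true,  F ↦ true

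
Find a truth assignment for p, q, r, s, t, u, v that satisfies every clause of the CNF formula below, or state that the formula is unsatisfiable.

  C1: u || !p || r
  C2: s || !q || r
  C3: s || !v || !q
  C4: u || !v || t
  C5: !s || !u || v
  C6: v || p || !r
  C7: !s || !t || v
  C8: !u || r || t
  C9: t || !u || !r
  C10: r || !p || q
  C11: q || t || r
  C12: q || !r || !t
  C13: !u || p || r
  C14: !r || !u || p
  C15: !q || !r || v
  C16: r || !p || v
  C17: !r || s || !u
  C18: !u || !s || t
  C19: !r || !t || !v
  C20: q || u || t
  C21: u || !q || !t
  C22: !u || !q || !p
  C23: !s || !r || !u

p ↦ false,  q ↦ false,  r ↦ false,  s ↦ true,  t ↦ true,  u ↦ false,  v ↦ true

Branch on u: set u = false.
Branch on p: set p = false.
Branch on v: set v = true.
(t) alone gives t = true.
(!r) alone gives r = false.
(!q) alone gives q = false.
No clause remains; s is free.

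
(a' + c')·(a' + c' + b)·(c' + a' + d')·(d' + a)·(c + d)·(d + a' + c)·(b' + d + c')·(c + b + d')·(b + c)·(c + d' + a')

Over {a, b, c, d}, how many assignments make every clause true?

1

There are 2^4 = 16 truth assignments over (a, b, c, d).
Split on c. With c = 1, the clauses containing c are satisfied and c' drops from the rest; 1 of the 2^3 = 8 assignments to the other variables satisfy what remains.
With c = 0, by the same count on the reduced clause set, 0 assignments work.
Total: 1 + 0 = 1.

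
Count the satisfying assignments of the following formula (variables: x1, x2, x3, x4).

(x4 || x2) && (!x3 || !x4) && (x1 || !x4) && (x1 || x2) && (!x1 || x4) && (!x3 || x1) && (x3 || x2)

2

There are 2^4 = 16 truth assignments over (x1, x2, x3, x4).
Check each against the 7 clauses (columns in the order x1, x2, x3, x4):
  F F F F  ✗ fails (x4 || x2)
  F F F T  ✗ fails (x1 || !x4)
  F F T F  ✗ fails (x4 || x2)
  F F T T  ✗ fails (!x3 || !x4)
  F T F F  ✓ satisfies all
  F T F T  ✗ fails (x1 || !x4)
  F T T F  ✗ fails (!x3 || x1)
  F T T T  ✗ fails (!x3 || !x4)
  T F F F  ✗ fails (x4 || x2)
  T F F T  ✗ fails (x3 || x2)
  T F T F  ✗ fails (x4 || x2)
  T F T T  ✗ fails (!x3 || !x4)
  T T F F  ✗ fails (!x1 || x4)
  T T F T  ✓ satisfies all
  T T T F  ✗ fails (!x1 || x4)
  T T T T  ✗ fails (!x3 || !x4)
2 of the 16 rows are models.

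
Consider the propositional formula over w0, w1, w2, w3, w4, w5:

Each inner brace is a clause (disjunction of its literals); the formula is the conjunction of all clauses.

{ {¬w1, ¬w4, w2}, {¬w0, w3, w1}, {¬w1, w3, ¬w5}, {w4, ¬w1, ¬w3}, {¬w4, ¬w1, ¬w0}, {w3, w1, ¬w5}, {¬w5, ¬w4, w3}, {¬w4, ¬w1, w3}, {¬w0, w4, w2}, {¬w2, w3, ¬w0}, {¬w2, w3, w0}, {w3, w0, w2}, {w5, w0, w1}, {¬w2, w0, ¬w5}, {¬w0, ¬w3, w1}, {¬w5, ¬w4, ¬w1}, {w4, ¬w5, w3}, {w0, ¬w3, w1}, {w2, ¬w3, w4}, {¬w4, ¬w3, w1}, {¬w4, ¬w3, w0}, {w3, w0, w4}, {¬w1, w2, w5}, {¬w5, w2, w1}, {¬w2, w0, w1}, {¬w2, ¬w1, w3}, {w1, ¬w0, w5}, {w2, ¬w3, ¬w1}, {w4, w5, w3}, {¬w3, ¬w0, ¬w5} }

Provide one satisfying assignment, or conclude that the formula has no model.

Case w1 = False:
Case w0 = False:
(w5) alone gives w5 = True.
(w3) alone gives w3 = True.
Now (¬w3) is unsatisfied and unit — conflict.
That branch fails; take w0 = True instead.
(w3) alone gives w3 = True.
Now (¬w3) is unsatisfied and unit — conflict.
Both values of w0 lead to a conflict.
That branch fails; take w1 = True instead.
Case w4 = False:
(¬w3) alone gives w3 = False.
(¬w5) alone gives w5 = False.
Now (w5) is unsatisfied and unit — conflict.
That branch fails; take w4 = True instead.
(w2) alone gives w2 = True.
(¬w0) alone gives w0 = False.
(w3) alone gives w3 = True.
Now (¬w3) is unsatisfied and unit — conflict.
Both values of w4 lead to a conflict.
Both values of w1 lead to a conflict.

UNSATISFIABLE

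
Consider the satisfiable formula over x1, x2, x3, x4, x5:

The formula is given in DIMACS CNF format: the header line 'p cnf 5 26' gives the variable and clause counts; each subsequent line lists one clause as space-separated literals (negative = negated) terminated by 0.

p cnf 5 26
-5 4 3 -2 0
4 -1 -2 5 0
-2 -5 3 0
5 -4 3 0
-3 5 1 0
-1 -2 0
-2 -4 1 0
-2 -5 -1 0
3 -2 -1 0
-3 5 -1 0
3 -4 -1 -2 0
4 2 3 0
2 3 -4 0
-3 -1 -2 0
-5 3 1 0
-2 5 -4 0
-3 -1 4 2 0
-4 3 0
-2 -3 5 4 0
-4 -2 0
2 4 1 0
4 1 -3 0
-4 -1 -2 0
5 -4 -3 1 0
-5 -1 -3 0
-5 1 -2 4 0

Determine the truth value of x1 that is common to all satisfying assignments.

False

Suppose x1 = True.
The clause (¬x2) is unit, so x2 = False.
Try x3 = False.
The clause (x4) is unit, so x4 = True.
But (¬x4) is also a unit clause — contradiction.
That branch fails; take x3 = True instead.
The clause (x5) is unit, so x5 = True.
But (¬x5) is also a unit clause — contradiction.
Either choice for x3 ends in contradiction.
So every satisfying assignment has x1 = False.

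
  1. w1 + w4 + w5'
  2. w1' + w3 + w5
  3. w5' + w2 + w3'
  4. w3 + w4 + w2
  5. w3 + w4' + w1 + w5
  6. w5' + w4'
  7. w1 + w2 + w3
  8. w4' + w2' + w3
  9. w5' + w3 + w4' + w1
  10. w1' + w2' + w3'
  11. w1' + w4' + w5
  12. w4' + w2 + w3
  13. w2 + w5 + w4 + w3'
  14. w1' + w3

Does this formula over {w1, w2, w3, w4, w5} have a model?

Try w5 = 0.
Try w1 = 0.
Try w3 = 1.
Try w2 = 1.
Every clause is now satisfied; w4 is unconstrained.
A satisfying assignment: w1 ↦ 0,  w2 ↦ 1,  w3 ↦ 1,  w4 ↦ 0,  w5 ↦ 0.

Satisfiable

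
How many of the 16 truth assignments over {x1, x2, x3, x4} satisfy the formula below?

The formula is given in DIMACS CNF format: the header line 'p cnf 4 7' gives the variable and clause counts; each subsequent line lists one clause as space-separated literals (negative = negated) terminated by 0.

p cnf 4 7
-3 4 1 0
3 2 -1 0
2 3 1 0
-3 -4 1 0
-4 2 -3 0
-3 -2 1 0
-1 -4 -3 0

There are 2^4 = 16 truth assignments over (x1, x2, x3, x4).
Check each against the 7 clauses (columns in the order x1, x2, x3, x4):
  F F F F  ✗ fails (x2 ∨ x3 ∨ x1)
  F F F T  ✗ fails (x2 ∨ x3 ∨ x1)
  F F T F  ✗ fails (¬x3 ∨ x4 ∨ x1)
  F F T T  ✗ fails (¬x3 ∨ ¬x4 ∨ x1)
  F T F F  ✓ satisfies all
  F T F T  ✓ satisfies all
  F T T F  ✗ fails (¬x3 ∨ x4 ∨ x1)
  F T T T  ✗ fails (¬x3 ∨ ¬x4 ∨ x1)
  T F F F  ✗ fails (x3 ∨ x2 ∨ ¬x1)
  T F F T  ✗ fails (x3 ∨ x2 ∨ ¬x1)
  T F T F  ✓ satisfies all
  T F T T  ✗ fails (¬x4 ∨ x2 ∨ ¬x3)
  T T F F  ✓ satisfies all
  T T F T  ✓ satisfies all
  T T T F  ✓ satisfies all
  T T T T  ✗ fails (¬x1 ∨ ¬x4 ∨ ¬x3)
6 of the 16 rows are models.

6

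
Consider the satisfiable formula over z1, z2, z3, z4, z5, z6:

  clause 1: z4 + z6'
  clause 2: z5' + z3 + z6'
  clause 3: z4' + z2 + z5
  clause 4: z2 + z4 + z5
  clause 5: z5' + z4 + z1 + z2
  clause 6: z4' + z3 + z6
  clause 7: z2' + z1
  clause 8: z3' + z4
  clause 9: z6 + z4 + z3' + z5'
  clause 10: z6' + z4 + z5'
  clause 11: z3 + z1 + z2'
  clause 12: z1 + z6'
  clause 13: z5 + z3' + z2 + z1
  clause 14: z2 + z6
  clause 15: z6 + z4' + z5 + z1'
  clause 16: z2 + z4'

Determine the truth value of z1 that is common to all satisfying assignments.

Suppose z1 = 0.
Unit clause (z2') forces z2 = 0.
Unit clause (z6') forces z6 = 0.
Now (z6) is unsatisfied and unit — conflict.
So every satisfying assignment has z1 = True.

True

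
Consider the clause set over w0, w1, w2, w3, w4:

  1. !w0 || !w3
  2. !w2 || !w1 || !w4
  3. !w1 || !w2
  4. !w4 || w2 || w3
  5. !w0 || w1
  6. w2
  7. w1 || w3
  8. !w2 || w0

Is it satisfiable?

No, unsatisfiable

(w2) alone gives w2 = true.
(!w1) alone gives w1 = false.
(!w0) alone gives w0 = false.
Now (w0) is unsatisfied and unit — conflict.
No assignment satisfies every clause.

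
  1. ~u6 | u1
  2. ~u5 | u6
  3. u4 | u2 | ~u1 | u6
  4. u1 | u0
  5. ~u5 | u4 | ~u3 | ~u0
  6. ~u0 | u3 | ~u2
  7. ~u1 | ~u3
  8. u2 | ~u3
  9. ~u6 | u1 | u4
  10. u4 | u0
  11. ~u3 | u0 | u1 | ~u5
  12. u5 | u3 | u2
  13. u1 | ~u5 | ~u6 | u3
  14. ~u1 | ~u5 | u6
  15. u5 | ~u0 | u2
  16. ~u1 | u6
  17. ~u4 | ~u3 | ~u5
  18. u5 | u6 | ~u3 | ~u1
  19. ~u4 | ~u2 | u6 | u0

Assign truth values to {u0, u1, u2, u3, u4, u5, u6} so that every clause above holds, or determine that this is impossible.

Case u6 = 1:
The clause (u1) is unit, so u1 = 1.
The clause (~u3) is unit, so u3 = 0.
Case u0 = 1:
The clause (~u2) is unit, so u2 = 0.
The clause (u5) is unit, so u5 = 1.
No clause remains; u4 is free.

u0=1; u1=1; u2=0; u3=0; u4=0; u5=1; u6=1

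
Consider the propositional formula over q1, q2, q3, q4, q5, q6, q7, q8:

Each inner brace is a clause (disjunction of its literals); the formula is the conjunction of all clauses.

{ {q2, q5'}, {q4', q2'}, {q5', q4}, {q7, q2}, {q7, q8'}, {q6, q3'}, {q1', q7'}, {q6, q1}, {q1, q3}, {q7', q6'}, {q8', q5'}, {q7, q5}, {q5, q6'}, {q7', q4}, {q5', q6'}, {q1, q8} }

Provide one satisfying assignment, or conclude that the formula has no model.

Case q2 = 1:
From the singleton clause (q4'), q4 = 0.
From the singleton clause (q5'), q5 = 0.
From the singleton clause (q7), q7 = 1.
But (q7') is also a unit clause — contradiction.
So q2 must be the other value — set q2 = 0.
From the singleton clause (q5'), q5 = 0.
From the singleton clause (q7), q7 = 1.
From the singleton clause (q1'), q1 = 0.
From the singleton clause (q6), q6 = 1.
But (q6') is also a unit clause — contradiction.
Neither q2 = 1 nor q2 = 0 works.

UNSATISFIABLE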